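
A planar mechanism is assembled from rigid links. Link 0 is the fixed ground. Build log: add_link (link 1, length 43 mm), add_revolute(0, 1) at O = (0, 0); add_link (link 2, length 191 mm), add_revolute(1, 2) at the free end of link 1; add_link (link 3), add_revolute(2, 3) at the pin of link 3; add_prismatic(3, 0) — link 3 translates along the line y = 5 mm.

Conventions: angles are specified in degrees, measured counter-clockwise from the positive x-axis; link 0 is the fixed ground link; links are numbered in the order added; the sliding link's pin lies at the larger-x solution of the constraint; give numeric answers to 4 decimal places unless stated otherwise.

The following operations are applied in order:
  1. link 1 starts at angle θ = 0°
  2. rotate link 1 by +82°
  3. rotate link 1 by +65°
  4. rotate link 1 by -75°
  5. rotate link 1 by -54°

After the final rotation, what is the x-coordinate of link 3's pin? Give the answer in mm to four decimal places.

geometry: r = 43 mm, L = 191 mm, e = 5 mm; θ starts at 0°
rotate link 1 by +82°: θ ← 0° +82° = 82°
rotate link 1 by +65°: θ ← 82° +65° = 147°
rotate link 1 by -75°: θ ← 147° -75° = 72°
rotate link 1 by -54°: θ ← 72° -54° = 18°
crank pin P = (r cos θ, r sin θ) = (40.895430, 13.287731)
h = r sin θ − e = 13.287731 − 5 = 8.287731
x = r cos θ + √(L² − h²) = 40.895430 + 190.820108 = 231.715538

231.7155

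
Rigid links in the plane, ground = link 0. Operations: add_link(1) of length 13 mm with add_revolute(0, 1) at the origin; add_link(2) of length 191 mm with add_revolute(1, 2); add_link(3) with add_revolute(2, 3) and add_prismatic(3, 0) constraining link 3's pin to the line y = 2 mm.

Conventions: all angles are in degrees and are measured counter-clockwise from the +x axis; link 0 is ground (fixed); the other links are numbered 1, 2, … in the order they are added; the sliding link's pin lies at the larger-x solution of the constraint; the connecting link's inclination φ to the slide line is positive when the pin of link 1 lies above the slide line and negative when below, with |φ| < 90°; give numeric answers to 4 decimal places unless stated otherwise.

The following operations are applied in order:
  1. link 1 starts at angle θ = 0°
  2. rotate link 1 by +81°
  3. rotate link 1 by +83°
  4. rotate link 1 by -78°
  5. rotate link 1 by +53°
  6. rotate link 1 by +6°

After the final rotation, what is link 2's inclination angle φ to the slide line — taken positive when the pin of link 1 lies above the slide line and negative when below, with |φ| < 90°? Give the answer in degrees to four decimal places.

geometry: r = 13 mm, L = 191 mm, e = 2 mm; θ starts at 0°
rotate link 1 by +81°: θ ← 0° +81° = 81°
rotate link 1 by +83°: θ ← 81° +83° = 164°
rotate link 1 by -78°: θ ← 164° -78° = 86°
rotate link 1 by +53°: θ ← 86° +53° = 139°
rotate link 1 by +6°: θ ← 139° +6° = 145°
h = r sin θ − e = 7.456494 − 2 = 5.456494
sin φ = h / L = 5.456494 / 191 = 0.02856803
φ = arcsin(0.02856803) = 1.637050°

1.6371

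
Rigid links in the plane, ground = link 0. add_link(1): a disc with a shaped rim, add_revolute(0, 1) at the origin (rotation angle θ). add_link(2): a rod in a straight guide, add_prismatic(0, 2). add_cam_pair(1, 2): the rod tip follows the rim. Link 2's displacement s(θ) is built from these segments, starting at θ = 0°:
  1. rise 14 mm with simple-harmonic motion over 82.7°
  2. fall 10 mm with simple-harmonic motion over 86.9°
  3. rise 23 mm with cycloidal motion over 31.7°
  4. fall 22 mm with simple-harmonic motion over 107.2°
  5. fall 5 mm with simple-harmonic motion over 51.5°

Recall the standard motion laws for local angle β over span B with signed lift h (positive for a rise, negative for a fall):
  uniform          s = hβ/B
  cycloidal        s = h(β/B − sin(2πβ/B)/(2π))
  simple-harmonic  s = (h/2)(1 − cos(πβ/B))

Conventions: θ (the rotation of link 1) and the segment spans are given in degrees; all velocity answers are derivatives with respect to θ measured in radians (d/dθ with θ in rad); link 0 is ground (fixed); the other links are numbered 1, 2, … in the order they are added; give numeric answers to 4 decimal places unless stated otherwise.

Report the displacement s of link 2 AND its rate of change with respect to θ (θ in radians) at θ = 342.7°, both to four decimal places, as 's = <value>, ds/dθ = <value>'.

segment 1 (0° to 82.7°, simple-harmonic, h = 14) is passed completely: s = 0.0000 + (14) = 14.0000
segment 2 (82.7° to 169.6°, simple-harmonic, h = -10) is passed completely: s = 14.0000 + (-10) = 4.0000
segment 3 (169.6° to 201.3°, cycloidal, h = 23) is passed completely: s = 4.0000 + (23) = 27.0000
segment 4 (201.3° to 308.5°, simple-harmonic, h = -22) is passed completely: s = 27.0000 + (-22) = 5.0000
θ = 342.7° falls in segment 5 (308.5° to 360°, simple-harmonic, h = -5): β = 342.7 − 308.5 = 34.2°, B = 51.5°; Δs = -5/2·(1 − cos(π·0.6641)) = -3.7323; s = 5.0000 − 3.7323 = 1.2677
velocity in seg [308.5°–360°] (simple-harmonic), θ in radians: β = 34.2° = 0.5969 rad, B = 51.5° = 0.8988 rad; ds/dθ = (πh/(2B)) sin(πβ/B) = (π·(-5)/(2·0.8988)) sin(π·0.6641) = -7.602497 mm/rad

s = 1.2677, ds/dθ = -7.6025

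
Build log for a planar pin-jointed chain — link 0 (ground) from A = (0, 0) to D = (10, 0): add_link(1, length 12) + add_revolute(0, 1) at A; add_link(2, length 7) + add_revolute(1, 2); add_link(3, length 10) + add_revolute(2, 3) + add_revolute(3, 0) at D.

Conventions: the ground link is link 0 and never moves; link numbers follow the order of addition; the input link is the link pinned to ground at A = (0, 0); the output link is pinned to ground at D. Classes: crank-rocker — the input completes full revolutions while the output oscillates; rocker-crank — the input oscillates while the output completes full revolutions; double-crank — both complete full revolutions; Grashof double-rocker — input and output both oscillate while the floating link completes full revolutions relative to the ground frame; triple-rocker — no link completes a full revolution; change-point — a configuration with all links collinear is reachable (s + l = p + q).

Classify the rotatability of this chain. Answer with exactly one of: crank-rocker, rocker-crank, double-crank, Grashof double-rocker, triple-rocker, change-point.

lengths: ground=10, input=12, coupler=7, output=10
sorted: s=7 (shortest), l=12 (longest), p+q=20
s + l = 19 vs p + q = 20
s + l < p + q (Grashof) with shortest = coupler link → Grashof double-rocker

Grashof double-rocker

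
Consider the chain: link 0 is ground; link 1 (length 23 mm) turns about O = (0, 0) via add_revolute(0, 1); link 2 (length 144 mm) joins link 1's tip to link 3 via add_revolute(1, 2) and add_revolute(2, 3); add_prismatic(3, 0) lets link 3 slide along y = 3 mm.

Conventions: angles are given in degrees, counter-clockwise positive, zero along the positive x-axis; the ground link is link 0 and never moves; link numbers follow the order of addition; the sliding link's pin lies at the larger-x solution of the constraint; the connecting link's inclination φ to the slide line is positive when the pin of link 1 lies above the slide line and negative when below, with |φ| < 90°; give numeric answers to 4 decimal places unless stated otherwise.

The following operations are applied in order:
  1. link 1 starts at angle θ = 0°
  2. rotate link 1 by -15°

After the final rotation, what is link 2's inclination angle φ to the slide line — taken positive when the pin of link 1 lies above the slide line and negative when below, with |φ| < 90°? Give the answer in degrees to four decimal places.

geometry: r = 23 mm, L = 144 mm, e = 3 mm; θ starts at 0°
rotate link 1 by -15°: θ ← 0° -15° = -15°
h = r sin θ − e = -5.952838 − 3 = -8.952838
sin φ = h / L = -8.952838 / 144 = -0.06217249
φ = arcsin(-0.06217249) = -3.564520°

-3.5645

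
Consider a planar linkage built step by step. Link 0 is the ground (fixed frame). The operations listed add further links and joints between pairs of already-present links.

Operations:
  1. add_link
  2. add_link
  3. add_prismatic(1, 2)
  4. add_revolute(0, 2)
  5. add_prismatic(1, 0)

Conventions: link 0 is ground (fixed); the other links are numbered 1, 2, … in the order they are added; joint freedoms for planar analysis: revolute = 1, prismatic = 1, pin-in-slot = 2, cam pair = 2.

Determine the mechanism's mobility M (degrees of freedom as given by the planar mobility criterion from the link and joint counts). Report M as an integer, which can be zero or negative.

(L,J1,J2)=(1,0,0); link0 fixed
link1: (2,0,0)
link2: (3,0,0)
P 1-2 [J1]: (3,1,0)
R 0-2 [J1]: (3,2,0)
P 1-0 [J1]: (3,3,0)
Grübler: 3·2 − 2·3 − 0 = 0

M = 0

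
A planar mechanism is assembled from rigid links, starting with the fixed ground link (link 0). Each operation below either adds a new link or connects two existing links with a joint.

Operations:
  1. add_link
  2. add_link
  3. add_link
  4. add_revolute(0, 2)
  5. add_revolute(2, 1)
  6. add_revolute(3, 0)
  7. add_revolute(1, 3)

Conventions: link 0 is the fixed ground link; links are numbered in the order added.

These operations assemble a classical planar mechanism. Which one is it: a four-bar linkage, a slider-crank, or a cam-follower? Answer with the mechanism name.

links: 4 (incl. ground); joints: 4 revolute, 0 prismatic, 0 higher (cam) pair, forming one closed loop
4 links in a single 4R loop → four-bar linkage

four-bar linkage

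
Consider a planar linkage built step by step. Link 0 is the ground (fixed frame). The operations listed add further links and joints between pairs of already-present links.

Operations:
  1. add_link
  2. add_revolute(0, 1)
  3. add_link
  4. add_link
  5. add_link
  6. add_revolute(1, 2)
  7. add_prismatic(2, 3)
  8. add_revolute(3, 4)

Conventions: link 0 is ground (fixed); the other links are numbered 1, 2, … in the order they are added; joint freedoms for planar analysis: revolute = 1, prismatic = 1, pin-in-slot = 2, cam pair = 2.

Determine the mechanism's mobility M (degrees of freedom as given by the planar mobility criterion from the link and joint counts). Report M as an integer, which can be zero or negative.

L=1 J1=0 J2=0
add link → L=2 J1=0 J2=0
R@0,1 dof=1 J1 → L=2 J1=1 J2=0
add link → L=3 J1=1 J2=0
add link → L=4 J1=1 J2=0
add link → L=5 J1=1 J2=0
R@1,2 dof=1 J1 → L=5 J1=2 J2=0
P@2,3 dof=1 J1 → L=5 J1=3 J2=0
R@3,4 dof=1 J1 → L=5 J1=4 J2=0
M=3(L−1)−2J1−J2=3·4−2·4−0=4

M = 4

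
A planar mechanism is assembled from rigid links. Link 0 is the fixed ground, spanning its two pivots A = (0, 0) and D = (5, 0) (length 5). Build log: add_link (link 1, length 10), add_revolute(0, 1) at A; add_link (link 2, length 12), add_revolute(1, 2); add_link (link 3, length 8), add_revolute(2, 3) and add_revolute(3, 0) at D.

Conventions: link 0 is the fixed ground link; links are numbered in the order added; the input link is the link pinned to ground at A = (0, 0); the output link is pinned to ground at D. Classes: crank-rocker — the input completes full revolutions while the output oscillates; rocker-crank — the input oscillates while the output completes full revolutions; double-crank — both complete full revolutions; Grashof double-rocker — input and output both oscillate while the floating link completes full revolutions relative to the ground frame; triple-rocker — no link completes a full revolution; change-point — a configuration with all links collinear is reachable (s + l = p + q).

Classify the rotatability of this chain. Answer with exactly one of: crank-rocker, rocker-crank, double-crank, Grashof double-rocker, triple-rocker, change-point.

lengths: ground=5, input=10, coupler=12, output=8
sorted: s=5 (shortest), l=12 (longest), p+q=18
s + l = 17 vs p + q = 18
s + l < p + q (Grashof) with shortest = ground link → double-crank

double-crank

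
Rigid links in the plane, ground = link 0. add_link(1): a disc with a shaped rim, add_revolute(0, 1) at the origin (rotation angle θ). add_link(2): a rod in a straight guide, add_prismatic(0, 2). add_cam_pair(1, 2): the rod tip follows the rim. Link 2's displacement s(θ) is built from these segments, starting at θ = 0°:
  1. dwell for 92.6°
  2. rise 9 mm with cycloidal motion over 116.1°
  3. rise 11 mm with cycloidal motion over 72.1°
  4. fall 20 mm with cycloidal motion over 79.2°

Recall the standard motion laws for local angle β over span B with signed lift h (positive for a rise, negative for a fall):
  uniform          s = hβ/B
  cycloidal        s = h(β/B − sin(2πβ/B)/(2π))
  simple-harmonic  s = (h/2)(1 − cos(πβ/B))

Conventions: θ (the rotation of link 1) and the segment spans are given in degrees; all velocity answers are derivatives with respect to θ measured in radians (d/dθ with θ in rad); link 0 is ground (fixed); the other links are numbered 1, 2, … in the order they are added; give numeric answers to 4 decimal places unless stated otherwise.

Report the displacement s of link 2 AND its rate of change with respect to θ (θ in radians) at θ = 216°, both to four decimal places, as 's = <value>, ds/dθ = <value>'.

segment 1 (0° to 92.6°, dwell): s unchanged at 0.0000
segment 2 (92.6° to 208.7°, cycloidal, h = 9) is passed completely: s = 0.0000 + (9) = 9.0000
θ = 216° falls in segment 3 (208.7° to 280.8°, cycloidal, h = 11): β = 216 − 208.7 = 7.3°, B = 72.1°; Δs = 11·(0.1012 − sin(2π·0.1012)/(2π)) = 0.0736; s = 9.0000 + 0.0736 = 9.0736
velocity in seg [208.7°–280.8°] (cycloidal), θ in radians: β = 7.3° = 0.1274 rad, B = 72.1° = 1.2584 rad; ds/dθ = (h/B)(1 − cos(2πβ/B)) = (11/1.2584)(1 − cos(2π·0.1012)) = 1.709971 mm/rad

s = 9.0736, ds/dθ = 1.7100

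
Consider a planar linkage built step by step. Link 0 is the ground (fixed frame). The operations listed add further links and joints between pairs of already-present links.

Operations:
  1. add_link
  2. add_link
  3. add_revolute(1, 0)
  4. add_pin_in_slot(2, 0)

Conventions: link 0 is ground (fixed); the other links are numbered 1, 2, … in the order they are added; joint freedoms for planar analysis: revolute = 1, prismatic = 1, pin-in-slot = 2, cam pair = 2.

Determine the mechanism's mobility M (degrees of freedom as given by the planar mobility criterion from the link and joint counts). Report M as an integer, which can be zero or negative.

link 0 = ground. State L|J1|J2 = 1|0|0
+link1  2|0|0
+link2  3|0|0
R(1,0) f=1→J1  3|1|0
PS(2,0) f=2→J2  3|1|1
M = 3(3−1)−2·1−1 = 6−2−1 = 3

M = 3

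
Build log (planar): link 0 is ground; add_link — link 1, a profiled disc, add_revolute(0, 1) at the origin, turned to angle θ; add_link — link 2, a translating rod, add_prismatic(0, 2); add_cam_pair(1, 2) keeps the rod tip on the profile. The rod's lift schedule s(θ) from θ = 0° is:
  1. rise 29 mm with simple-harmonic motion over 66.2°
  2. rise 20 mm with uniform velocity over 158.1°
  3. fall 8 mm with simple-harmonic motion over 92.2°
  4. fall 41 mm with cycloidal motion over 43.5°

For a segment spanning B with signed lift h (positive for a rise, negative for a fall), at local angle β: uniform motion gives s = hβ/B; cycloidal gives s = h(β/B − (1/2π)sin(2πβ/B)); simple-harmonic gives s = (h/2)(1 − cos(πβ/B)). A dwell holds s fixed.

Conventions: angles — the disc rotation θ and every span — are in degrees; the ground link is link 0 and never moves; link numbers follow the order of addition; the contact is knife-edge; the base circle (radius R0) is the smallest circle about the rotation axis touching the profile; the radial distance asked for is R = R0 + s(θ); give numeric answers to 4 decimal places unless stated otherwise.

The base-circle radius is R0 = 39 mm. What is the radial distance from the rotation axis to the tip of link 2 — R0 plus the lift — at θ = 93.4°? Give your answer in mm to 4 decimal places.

seg 1 [0°–66.2°] simple-harmonic, h=29: full span → s += 29 → s = 29.0000
seg 2 [66.2°–224.3°] uniform, h=20: θ=93.4° here. β=27.2, B=158.1. 20·27.2/158.1 = 3.4409 → s = 32.4409
R = R0 + s = 39 + 32.4409 = 71.4409

71.4409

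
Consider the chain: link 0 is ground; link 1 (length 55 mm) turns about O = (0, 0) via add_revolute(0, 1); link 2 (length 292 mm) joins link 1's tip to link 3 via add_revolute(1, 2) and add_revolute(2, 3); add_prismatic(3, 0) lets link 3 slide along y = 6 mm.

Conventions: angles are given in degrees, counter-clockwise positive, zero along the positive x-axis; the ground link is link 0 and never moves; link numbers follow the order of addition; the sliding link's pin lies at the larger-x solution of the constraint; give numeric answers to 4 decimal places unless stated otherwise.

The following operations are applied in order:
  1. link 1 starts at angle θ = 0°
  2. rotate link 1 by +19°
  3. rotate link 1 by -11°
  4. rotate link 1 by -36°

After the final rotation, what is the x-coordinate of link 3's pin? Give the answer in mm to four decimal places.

geometry: r = 55 mm, L = 292 mm, e = 6 mm; θ starts at 0°
rotate link 1 by +19°: θ ← 0° +19° = 19°
rotate link 1 by -11°: θ ← 19° -11° = 8°
rotate link 1 by -36°: θ ← 8° -36° = -28°
crank pin P = (r cos θ, r sin θ) = (48.562118, -25.820936)
h = r sin θ − e = -25.820936 − 6 = -31.820936
x = r cos θ + √(L² − h²) = 48.562118 + 290.260965 = 338.823083

338.8231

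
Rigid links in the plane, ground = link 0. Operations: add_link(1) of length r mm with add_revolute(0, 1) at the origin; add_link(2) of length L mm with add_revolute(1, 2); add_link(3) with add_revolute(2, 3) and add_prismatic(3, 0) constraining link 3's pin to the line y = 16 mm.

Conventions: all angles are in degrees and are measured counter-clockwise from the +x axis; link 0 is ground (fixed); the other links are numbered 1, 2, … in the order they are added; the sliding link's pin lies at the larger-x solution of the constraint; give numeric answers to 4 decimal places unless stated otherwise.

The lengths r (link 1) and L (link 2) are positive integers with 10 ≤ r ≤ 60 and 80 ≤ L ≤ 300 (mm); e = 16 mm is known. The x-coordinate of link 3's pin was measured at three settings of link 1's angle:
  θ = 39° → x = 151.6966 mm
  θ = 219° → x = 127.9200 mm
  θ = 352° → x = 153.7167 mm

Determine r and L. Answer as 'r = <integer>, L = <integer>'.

constraint per measurement: (x − r cos θ)² + (r sin θ − e)² = L²
subtracting the θ₁ and θ₂ equations cancels the r² and L² terms:
r = (x₁² − x₂²) / (2[(x₁cos θ₁ + e sin θ₁) − (x₂cos θ₂ + e sin θ₂)]) = 14.0000 → r = 14
L² = (x₁ − r cos θ₁)² + (r sin θ₁ − e)² = 19880.9917 → L = 141.0000 → L = 141
check at θ₃=352°: x = 153.7167 (printed 153.7167) ✓

r = 14, L = 141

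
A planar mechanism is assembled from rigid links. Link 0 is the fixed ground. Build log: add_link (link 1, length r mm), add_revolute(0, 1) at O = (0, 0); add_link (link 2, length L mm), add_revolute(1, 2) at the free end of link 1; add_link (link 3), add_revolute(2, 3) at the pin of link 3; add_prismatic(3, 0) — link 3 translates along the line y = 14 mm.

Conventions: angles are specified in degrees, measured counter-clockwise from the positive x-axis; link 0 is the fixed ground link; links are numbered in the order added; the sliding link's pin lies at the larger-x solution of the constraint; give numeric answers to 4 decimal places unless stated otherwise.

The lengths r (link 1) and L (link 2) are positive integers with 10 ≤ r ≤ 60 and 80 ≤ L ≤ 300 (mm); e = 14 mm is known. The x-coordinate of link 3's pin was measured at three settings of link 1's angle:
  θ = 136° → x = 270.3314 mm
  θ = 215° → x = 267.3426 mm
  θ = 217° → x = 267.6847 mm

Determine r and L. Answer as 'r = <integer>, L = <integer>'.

constraint per measurement: (x − r cos θ)² + (r sin θ − e)² = L²
subtracting the θ₁ and θ₂ equations cancels the r² and L² terms:
r = (x₁² − x₂²) / (2[(x₁cos θ₁ + e sin θ₁) − (x₂cos θ₂ + e sin θ₂)]) = 19.0000 → r = 19
L² = (x₁ − r cos θ₁)² + (r sin θ₁ − e)² = 80655.9927 → L = 284.0000 → L = 284
check at θ₃=217°: x = 267.6847 (printed 267.6847) ✓

r = 19, L = 284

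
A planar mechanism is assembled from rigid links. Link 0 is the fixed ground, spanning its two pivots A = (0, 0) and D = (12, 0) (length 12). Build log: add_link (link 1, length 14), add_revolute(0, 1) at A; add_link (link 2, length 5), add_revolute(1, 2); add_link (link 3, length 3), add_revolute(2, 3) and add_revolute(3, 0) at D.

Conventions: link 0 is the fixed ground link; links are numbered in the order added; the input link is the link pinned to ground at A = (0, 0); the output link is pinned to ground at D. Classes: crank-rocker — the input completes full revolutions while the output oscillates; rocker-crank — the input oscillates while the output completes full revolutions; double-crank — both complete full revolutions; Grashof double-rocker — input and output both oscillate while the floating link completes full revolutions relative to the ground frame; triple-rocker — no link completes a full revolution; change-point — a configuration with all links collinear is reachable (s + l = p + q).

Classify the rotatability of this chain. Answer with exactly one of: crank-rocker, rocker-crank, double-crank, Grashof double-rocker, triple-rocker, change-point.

lengths: ground=12, input=14, coupler=5, output=3
sorted: s=3 (shortest), l=14 (longest), p+q=17
s + l = 17 vs p + q = 17
s + l = p + q → change-point (collinear configuration reachable)

change-point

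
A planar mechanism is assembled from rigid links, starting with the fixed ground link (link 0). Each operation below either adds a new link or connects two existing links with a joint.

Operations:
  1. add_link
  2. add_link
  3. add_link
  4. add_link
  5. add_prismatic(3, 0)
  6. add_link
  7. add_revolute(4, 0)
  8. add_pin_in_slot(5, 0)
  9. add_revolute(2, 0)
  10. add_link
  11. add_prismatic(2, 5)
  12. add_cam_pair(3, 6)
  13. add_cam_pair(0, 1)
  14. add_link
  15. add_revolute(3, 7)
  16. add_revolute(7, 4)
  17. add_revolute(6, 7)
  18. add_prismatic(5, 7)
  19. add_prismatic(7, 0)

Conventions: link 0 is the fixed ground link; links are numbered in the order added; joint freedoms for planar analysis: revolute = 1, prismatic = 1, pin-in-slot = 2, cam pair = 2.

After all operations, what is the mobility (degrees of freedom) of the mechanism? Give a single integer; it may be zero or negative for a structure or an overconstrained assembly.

ground; <1,0,0>
#1 <2,0,0>
#2 <3,0,0>
#3 <4,0,0>
#4 <5,0,0>
P:3↔0 J1 <5,1,0>
#5 <6,1,0>
R:4↔0 J1 <6,2,0>
PS:5↔0 J2 <6,2,1>
R:2↔0 J1 <6,3,1>
#6 <7,3,1>
P:2↔5 J1 <7,4,1>
C:3↔6 J2 <7,4,2>
C:0↔1 J2 <7,4,3>
#7 <8,4,3>
R:3↔7 J1 <8,5,3>
R:7↔4 J1 <8,6,3>
R:6↔7 J1 <8,7,3>
P:5↔7 J1 <8,8,3>
P:7↔0 J1 <8,9,3>
3×7 − 2×9 − 1×3 = 0

M = 0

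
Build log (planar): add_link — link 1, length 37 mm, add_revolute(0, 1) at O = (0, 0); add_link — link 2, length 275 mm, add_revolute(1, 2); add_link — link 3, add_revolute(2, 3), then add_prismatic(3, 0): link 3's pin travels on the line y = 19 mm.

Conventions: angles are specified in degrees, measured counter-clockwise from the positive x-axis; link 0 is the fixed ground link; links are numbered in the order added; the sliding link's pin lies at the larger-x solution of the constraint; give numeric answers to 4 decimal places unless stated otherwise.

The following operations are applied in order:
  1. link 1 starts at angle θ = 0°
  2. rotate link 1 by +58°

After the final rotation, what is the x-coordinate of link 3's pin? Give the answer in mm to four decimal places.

geometry: r = 37 mm, L = 275 mm, e = 19 mm; θ starts at 0°
rotate link 1 by +58°: θ ← 0° +58° = 58°
crank pin P = (r cos θ, r sin θ) = (19.607013, 31.377780)
h = r sin θ − e = 31.377780 − 19 = 12.377780
x = r cos θ + √(L² − h²) = 19.607013 + 274.721296 = 294.328309

294.3283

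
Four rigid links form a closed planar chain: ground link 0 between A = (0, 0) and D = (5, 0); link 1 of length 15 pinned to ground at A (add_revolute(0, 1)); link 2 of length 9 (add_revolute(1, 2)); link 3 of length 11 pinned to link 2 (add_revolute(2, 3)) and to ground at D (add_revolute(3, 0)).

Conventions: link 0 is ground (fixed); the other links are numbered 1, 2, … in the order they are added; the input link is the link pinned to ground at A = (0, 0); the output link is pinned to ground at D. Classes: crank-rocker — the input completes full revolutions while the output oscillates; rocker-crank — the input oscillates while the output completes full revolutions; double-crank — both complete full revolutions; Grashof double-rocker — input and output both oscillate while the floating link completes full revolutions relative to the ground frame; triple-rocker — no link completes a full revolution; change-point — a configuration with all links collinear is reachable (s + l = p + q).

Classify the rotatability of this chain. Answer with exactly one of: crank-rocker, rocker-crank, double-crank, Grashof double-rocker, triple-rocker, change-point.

lengths: ground=5, input=15, coupler=9, output=11
sorted: s=5 (shortest), l=15 (longest), p+q=20
s + l = 20 vs p + q = 20
s + l = p + q → change-point (collinear configuration reachable)

change-point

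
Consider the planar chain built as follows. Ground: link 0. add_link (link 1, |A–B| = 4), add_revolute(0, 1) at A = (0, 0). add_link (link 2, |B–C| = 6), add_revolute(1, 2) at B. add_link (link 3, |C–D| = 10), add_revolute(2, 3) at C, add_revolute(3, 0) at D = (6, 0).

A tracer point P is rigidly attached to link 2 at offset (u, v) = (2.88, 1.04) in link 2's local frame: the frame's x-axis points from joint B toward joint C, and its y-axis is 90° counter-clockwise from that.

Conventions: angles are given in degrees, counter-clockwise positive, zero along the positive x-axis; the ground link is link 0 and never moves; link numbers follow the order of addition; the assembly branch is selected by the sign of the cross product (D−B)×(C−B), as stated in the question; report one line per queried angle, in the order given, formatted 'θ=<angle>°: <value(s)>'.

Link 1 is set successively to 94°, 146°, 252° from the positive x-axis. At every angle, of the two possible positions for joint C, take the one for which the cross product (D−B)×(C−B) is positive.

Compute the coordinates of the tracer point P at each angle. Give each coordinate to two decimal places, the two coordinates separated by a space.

A=(0,0), D=(6.00,0)
θ=94°: B = A + 4.00·(cos94°, sin94°) = (-0.2790, 3.9903)
θ=94°: |BD| = 7.4396
θ=94°: circle(B,6.00) ∩ circle(D,10.00): a=-0.5815, h=5.9718
θ=94°:   candidates: C₊=(2.4332,9.3423) cross=44.428; C₋=(-3.9727,-0.7380) cross=-44.428
θ=94°:   branch + wants cross > 0 → take C=(2.4332,9.3423) (cross=44.428)
θ=94°: ex = (C−B)/|BC| = (0.4520,0.8920); ey = (-0.8920,0.4520)
θ=94°: P = B + 2.88·ex + 1.04·ey = (0.0952,7.0293)
θ=146°: B = A + 4.00·(cos146°, sin146°) = (-3.3162, 2.2368)
θ=146°: |BD| = 9.5809
θ=146°: circle(B,6.00) ∩ circle(D,10.00): a=1.4505, h=5.8220
θ=146°:   candidates: C₊=(-0.5465,7.5593) cross=55.780; C₋=(-3.2650,-3.7630) cross=-55.780
θ=146°:   branch + wants cross > 0 → take C=(-0.5465,7.5593) (cross=55.780)
θ=146°: ex = (C−B)/|BC| = (0.4616,0.8871); ey = (-0.8871,0.4616)
θ=146°: P = B + 2.88·ex + 1.04·ey = (-2.9093,5.2716)
θ=252°: B = A + 4.00·(cos252°, sin252°) = (-1.2361, -3.8042)
θ=252°: |BD| = 8.1751
θ=252°: circle(B,6.00) ∩ circle(D,10.00): a=0.1733, h=5.9975
θ=252°:   candidates: C₊=(-3.8736,1.5850) cross=49.030; C₋=(1.7082,-9.0322) cross=-49.030
θ=252°:   branch + wants cross > 0 → take C=(-3.8736,1.5850) (cross=49.030)
θ=252°: ex = (C−B)/|BC| = (-0.4396,0.8982); ey = (-0.8982,-0.4396)
θ=252°: P = B + 2.88·ex + 1.04·ey = (-3.4362,-1.6746)

θ=94°: 0.10 7.03
θ=146°: -2.91 5.27
θ=252°: -3.44 -1.67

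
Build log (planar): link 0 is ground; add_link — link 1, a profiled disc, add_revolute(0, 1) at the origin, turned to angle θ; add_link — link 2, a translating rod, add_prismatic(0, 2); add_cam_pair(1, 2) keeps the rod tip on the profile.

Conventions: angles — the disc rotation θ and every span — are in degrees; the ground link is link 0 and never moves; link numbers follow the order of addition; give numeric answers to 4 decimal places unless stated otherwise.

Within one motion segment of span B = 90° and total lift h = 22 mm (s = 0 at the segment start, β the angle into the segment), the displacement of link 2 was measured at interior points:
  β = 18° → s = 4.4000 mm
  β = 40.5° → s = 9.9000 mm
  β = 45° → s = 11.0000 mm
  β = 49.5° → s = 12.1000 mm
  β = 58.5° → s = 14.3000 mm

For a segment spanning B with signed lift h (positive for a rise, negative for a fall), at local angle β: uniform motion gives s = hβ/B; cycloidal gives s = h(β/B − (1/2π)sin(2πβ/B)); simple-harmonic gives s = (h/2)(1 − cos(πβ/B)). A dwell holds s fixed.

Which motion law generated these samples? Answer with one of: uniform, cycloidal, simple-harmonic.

candidates at β/B = r: uniform s = h·r (linear in β); cycloidal s = h·(r − sin(2πr)/(2π)); simple-harmonic s = (h/2)(1 − cos(πr))
β=18°: printed 4.4000 | uniform 4.4000, cycloidal 1.0700, simple-harmonic 2.1008
β=40.5°: printed 9.9000 | uniform 9.9000, cycloidal 8.8180, simple-harmonic 9.2792
β=45°: printed 11.0000 | uniform 11.0000, cycloidal 11.0000, simple-harmonic 11.0000
β=49.5°: printed 12.1000 | uniform 12.1000, cycloidal 13.1820, simple-harmonic 12.7208
β=58.5°: printed 14.3000 | uniform 14.3000, cycloidal 17.1327, simple-harmonic 15.9939
only one law matches every sample → uniform

uniform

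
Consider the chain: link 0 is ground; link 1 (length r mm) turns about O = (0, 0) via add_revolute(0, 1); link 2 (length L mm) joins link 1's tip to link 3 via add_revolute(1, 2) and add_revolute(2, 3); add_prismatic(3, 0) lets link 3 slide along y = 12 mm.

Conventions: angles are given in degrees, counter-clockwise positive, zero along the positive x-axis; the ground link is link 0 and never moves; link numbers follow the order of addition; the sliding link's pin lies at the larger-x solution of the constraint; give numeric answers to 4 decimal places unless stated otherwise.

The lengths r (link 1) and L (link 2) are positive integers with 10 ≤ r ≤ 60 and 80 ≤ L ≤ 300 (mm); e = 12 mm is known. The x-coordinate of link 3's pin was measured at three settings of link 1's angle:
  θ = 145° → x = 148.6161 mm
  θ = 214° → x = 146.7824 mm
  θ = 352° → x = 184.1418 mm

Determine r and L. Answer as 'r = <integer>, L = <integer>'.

constraint per measurement: (x − r cos θ)² + (r sin θ − e)² = L²
subtracting the θ₁ and θ₂ equations cancels the r² and L² terms:
r = (x₁² − x₂²) / (2[(x₁cos θ₁ + e sin θ₁) − (x₂cos θ₂ + e sin θ₂)]) = 19.9995 → r = 20
L² = (x₁ − r cos θ₁)² + (r sin θ₁ − e)² = 27224.9958 → L = 165.0000 → L = 165
check at θ₃=352°: x = 184.1418 (printed 184.1418) ✓

r = 20, L = 165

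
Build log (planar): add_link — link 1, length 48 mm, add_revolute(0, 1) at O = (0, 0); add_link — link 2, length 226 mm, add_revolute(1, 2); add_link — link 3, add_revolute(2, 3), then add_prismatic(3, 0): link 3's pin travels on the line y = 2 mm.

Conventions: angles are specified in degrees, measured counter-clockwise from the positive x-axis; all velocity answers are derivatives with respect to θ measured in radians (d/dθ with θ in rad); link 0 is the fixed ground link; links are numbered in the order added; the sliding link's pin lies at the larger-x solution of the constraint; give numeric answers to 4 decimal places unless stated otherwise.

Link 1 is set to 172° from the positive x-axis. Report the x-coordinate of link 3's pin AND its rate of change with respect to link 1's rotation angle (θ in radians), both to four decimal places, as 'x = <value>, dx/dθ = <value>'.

geometry: r = 48 mm, L = 226 mm, e = 2 mm
crank pin P = (r cos θ, r sin θ) = (-47.532867, 6.680309)
h = r sin θ − e = 6.680309 − 2 = 4.680309
x = r cos θ + √(L² − h²) = -47.532867 + 225.951532 = 178.418664
dx/dθ = −r sin θ − h·r cos θ/√(L² − h²) (θ in radians; h = 4.680309) = -5.695724

x = 178.4187, dx/dθ = -5.6957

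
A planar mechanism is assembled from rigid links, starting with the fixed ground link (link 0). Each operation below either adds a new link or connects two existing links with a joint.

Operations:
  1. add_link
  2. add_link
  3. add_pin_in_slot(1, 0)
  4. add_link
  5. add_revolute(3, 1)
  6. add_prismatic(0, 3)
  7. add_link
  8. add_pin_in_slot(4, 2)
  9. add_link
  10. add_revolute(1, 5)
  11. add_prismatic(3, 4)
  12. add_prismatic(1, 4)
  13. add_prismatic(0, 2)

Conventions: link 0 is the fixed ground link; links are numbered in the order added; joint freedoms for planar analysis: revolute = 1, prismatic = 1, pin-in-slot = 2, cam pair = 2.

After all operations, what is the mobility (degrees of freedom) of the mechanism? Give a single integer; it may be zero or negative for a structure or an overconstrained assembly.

ground; <1,0,0>
#1 <2,0,0>
#2 <3,0,0>
PS:1↔0 J2 <3,0,1>
#3 <4,0,1>
R:3↔1 J1 <4,1,1>
P:0↔3 J1 <4,2,1>
#4 <5,2,1>
PS:4↔2 J2 <5,2,2>
#5 <6,2,2>
R:1↔5 J1 <6,3,2>
P:3↔4 J1 <6,4,2>
P:1↔4 J1 <6,5,2>
P:0↔2 J1 <6,6,2>
3×5 − 2×6 − 1×2 = 1

M = 1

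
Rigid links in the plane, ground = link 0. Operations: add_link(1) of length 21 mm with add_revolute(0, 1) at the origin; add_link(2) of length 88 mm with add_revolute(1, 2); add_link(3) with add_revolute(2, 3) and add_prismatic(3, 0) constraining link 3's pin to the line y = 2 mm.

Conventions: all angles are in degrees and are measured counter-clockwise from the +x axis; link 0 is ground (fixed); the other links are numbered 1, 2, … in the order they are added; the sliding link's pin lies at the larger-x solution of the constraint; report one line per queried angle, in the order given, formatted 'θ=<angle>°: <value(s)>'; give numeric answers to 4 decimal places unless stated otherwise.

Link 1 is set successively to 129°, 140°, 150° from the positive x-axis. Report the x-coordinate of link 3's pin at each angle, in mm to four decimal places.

geometry: r = 21 mm, L = 88 mm, e = 2 mm
θ=129°: crank pin P = (r cos θ, r sin θ) = (-13.215728, 16.320065)
θ=129°: h = r sin θ − e = 16.320065 − 2 = 14.320065
θ=129°: x = r cos θ + √(L² − h²) = -13.215728 + 86.827045 = 73.611317
θ=140°: crank pin P = (r cos θ, r sin θ) = (-16.086933, 13.498540)
θ=140°: h = r sin θ − e = 13.498540 − 2 = 11.498540
θ=140°: x = r cos θ + √(L² − h²) = -16.086933 + 87.245536 = 71.158603
θ=150°: crank pin P = (r cos θ, r sin θ) = (-18.186533, 10.500000)
θ=150°: h = r sin θ − e = 10.500000 − 2 = 8.500000
θ=150°: x = r cos θ + √(L² − h²) = -18.186533 + 87.588527 = 69.401993

θ=129°: 73.6113
θ=140°: 71.1586
θ=150°: 69.4020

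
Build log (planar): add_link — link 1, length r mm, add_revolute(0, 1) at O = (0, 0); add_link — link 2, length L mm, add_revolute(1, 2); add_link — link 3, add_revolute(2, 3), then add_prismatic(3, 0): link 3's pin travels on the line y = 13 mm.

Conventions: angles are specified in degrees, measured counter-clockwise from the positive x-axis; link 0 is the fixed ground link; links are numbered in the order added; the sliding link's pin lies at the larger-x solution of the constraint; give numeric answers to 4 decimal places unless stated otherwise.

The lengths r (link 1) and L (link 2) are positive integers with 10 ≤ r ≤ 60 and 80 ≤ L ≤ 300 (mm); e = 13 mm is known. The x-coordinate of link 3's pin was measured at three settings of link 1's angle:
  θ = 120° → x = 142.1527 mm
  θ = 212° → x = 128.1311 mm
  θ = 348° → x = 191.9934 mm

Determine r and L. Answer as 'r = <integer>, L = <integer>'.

constraint per measurement: (x − r cos θ)² + (r sin θ − e)² = L²
subtracting the θ₁ and θ₂ equations cancels the r² and L² terms:
r = (x₁² − x₂²) / (2[(x₁cos θ₁ + e sin θ₁) − (x₂cos θ₂ + e sin θ₂)]) = 34.0002 → r = 34
L² = (x₁ − r cos θ₁)² + (r sin θ₁ − e)² = 25600.0155 → L = 160.0000 → L = 160
check at θ₃=348°: x = 191.9934 (printed 191.9934) ✓

r = 34, L = 160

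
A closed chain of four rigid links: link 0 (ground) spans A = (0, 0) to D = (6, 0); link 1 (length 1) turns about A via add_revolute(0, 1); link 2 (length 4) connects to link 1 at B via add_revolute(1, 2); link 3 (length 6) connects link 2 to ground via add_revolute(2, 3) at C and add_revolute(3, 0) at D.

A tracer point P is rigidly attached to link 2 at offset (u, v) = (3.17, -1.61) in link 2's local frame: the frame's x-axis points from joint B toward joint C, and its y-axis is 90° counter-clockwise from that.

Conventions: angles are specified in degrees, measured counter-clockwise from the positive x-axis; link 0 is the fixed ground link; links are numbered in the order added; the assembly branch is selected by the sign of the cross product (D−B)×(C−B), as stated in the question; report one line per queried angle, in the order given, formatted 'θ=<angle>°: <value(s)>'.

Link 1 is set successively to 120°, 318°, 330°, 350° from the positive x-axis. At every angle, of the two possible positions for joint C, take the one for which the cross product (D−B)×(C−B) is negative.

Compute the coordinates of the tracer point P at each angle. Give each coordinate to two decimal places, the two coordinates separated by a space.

A=(0,0), D=(6.00,0)
θ=120°: B = A + 1.00·(cos120°, sin120°) = (-0.5000, 0.8660)
θ=120°: |BD| = 6.5574
θ=120°: circle(B,4.00) ∩ circle(D,6.00): a=1.7537, h=3.5951
θ=120°:   candidates: C₊=(1.7132,4.1980) cross=23.574; C₋=(0.7636,-2.9292) cross=-23.574
θ=120°:   branch - wants cross < 0 → take C=(0.7636,-2.9292) (cross=-23.574)
θ=120°: ex = (C−B)/|BC| = (0.3159,-0.9488); ey = (0.9488,0.3159)
θ=120°: P = B + 3.17·ex + -1.61·ey = (-1.0262,-2.6502)
θ=318°: B = A + 1.00·(cos318°, sin318°) = (0.7431, -0.6691)
θ=318°: |BD| = 5.2993
θ=318°: circle(B,4.00) ∩ circle(D,6.00): a=0.7626, h=3.9266
θ=318°:   candidates: C₊=(1.0038,3.3224) cross=20.808; C₋=(1.9954,-4.4680) cross=-20.808
θ=318°:   branch - wants cross < 0 → take C=(1.9954,-4.4680) (cross=-20.808)
θ=318°: ex = (C−B)/|BC| = (0.3131,-0.9497); ey = (0.9497,0.3131)
θ=318°: P = B + 3.17·ex + -1.61·ey = (0.2065,-4.1838)
θ=330°: B = A + 1.00·(cos330°, sin330°) = (0.8660, -0.5000)
θ=330°: |BD| = 5.1583
θ=330°: circle(B,4.00) ∩ circle(D,6.00): a=0.6405, h=3.9484
θ=330°:   candidates: C₊=(1.1208,3.4919) cross=20.367; C₋=(1.8862,-4.3677) cross=-20.367
θ=330°:   branch - wants cross < 0 → take C=(1.8862,-4.3677) (cross=-20.367)
θ=330°: ex = (C−B)/|BC| = (0.2551,-0.9669); ey = (0.9669,0.2551)
θ=330°: P = B + 3.17·ex + -1.61·ey = (0.1178,-3.9758)
θ=350°: B = A + 1.00·(cos350°, sin350°) = (0.9848, -0.1736)
θ=350°: |BD| = 5.0182
θ=350°: circle(B,4.00) ∩ circle(D,6.00): a=0.5164, h=3.9665
θ=350°:   candidates: C₊=(1.3636,3.8084) cross=19.905; C₋=(1.6381,-4.1199) cross=-19.905
θ=350°:   branch - wants cross < 0 → take C=(1.6381,-4.1199) (cross=-19.905)
θ=350°: ex = (C−B)/|BC| = (0.1633,-0.9866); ey = (0.9866,0.1633)
θ=350°: P = B + 3.17·ex + -1.61·ey = (-0.0858,-3.5640)

θ=120°: -1.03 -2.65
θ=318°: 0.21 -4.18
θ=330°: 0.12 -3.98
θ=350°: -0.09 -3.56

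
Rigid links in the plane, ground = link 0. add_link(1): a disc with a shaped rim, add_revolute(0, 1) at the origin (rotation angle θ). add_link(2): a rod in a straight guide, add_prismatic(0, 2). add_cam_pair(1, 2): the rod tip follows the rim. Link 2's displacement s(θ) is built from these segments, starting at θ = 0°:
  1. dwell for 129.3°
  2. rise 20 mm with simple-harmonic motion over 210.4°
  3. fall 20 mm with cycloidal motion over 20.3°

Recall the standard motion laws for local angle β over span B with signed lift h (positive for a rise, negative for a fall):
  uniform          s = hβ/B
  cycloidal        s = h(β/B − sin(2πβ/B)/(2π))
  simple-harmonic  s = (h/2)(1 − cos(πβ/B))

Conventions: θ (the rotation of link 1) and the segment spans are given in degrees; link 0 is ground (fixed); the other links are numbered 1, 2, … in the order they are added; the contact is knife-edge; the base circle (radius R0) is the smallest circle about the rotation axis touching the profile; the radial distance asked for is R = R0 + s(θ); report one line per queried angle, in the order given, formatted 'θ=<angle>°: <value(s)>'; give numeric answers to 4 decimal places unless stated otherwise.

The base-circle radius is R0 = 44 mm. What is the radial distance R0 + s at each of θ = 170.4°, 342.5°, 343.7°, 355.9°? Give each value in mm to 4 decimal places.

segment 1 (0° to 129.3°, dwell): s unchanged at 0.0000
θ = 170.4° falls in segment 2 (129.3° to 339.7°, simple-harmonic, h = 20): β = 170.4 − 129.3 = 41.1°, B = 210.4°; Δs = 20/2·(1 − cos(π·0.1953)) = 1.8247; s = 0.0000 + 1.8247 = 1.8247
segment 2 (129.3° to 339.7°, simple-harmonic, h = 20) is passed completely: s = 0.0000 + (20) = 20.0000
θ = 342.5° falls in segment 3 (339.7° to 360°, cycloidal, h = -20): β = 342.5 − 339.7 = 2.8°, B = 20.3°; Δs = -20·(0.1379 − sin(2π·0.1379)/(2π)) = -0.3326; s = 20.0000 − 0.3326 = 19.6674
θ = 343.7° falls in segment 3 (339.7° to 360°, cycloidal, h = -20): β = 343.7 − 339.7 = 4°, B = 20.3°; Δs = -20·(0.1970 − sin(2π·0.1970)/(2π)) = -0.9324; s = 20.0000 − 0.9324 = 19.0676
θ = 355.9° falls in segment 3 (339.7° to 360°, cycloidal, h = -20): β = 355.9 − 339.7 = 16.2°, B = 20.3°; Δs = -20·(0.7980 − sin(2π·0.7980)/(2π)) = -18.9998; s = 20.0000 − 18.9998 = 1.0002
θ=170.4°: R = R0 + s = 44 + 1.8247 = 45.8247
θ=342.5°: R = R0 + s = 44 + 19.6674 = 63.6674
θ=343.7°: R = R0 + s = 44 + 19.0676 = 63.0676
θ=355.9°: R = R0 + s = 44 + 1.0002 = 45.0002

θ=170.4°: 45.8247
θ=342.5°: 63.6674
θ=343.7°: 63.0676
θ=355.9°: 45.0002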